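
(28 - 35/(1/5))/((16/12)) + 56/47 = -109.06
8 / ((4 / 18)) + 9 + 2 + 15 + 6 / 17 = 62.35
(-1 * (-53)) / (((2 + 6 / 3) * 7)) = 53 / 28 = 1.89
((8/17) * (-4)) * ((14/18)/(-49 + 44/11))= 224/6885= 0.03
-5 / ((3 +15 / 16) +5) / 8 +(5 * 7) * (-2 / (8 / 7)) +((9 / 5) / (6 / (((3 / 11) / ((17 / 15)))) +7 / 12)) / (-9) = -61.33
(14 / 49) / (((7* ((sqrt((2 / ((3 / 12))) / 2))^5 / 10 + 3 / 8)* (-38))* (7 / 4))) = -160 / 931931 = -0.00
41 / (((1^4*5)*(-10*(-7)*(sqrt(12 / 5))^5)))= 41*sqrt(15) / 12096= 0.01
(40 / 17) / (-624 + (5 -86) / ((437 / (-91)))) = -17480 / 4510389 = -0.00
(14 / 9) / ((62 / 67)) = 469 / 279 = 1.68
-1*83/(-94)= 83/94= 0.88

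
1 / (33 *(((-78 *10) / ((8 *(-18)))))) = 4 / 715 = 0.01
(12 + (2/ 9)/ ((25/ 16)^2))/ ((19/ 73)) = 46.45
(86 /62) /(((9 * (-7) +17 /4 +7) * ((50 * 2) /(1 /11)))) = -0.00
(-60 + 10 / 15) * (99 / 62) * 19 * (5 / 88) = -25365 / 248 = -102.28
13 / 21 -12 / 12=-8 / 21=-0.38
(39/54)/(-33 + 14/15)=-5/222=-0.02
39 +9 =48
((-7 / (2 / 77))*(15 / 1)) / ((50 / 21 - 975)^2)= -713097 / 166872250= -0.00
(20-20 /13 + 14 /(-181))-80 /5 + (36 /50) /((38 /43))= 3575361 /1117675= 3.20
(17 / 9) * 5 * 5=425 / 9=47.22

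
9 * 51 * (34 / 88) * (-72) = -140454 / 11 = -12768.55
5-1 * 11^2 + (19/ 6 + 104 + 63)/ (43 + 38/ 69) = -673677/ 6010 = -112.09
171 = 171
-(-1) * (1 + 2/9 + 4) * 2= 94/9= 10.44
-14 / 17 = -0.82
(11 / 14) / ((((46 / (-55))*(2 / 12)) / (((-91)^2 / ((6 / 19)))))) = -13598585 / 92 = -147810.71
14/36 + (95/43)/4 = 1457/1548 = 0.94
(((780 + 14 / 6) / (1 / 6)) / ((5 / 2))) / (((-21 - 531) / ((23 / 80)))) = -2347 / 2400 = -0.98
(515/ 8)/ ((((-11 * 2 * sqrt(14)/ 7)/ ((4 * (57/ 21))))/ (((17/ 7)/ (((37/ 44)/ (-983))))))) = 163517135 * sqrt(14)/ 3626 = 168732.79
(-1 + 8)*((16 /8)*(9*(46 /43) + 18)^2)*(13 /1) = 138920.83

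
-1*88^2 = -7744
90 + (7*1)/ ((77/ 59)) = 1049/ 11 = 95.36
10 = 10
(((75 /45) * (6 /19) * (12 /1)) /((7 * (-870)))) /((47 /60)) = -0.00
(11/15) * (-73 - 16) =-979/15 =-65.27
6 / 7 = 0.86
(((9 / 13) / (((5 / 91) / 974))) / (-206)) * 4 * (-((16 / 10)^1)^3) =62834688 / 64375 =976.07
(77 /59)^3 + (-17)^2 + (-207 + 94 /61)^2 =32482687051875 /764215259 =42504.63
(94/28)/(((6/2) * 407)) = 47/17094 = 0.00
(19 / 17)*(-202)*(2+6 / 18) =-26866 / 51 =-526.78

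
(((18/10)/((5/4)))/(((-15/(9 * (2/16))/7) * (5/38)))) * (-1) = 3591/625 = 5.75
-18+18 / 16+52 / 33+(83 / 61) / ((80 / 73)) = -2263843 / 161040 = -14.06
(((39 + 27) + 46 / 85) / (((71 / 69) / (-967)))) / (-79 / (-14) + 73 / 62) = -10236575937 / 1116475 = -9168.66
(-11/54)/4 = -11/216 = -0.05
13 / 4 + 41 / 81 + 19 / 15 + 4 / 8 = 8947 / 1620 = 5.52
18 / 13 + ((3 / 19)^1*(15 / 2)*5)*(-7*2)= -20133 / 247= -81.51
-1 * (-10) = 10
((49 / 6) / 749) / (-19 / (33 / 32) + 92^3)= 77 / 5498964544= 0.00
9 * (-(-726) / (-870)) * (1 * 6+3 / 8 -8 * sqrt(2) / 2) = -55539 / 1160+4356 * sqrt(2) / 145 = -5.39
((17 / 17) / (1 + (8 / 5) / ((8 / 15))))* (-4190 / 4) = -2095 / 8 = -261.88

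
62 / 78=31 / 39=0.79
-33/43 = -0.77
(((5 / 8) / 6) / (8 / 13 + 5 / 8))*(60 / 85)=130 / 2193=0.06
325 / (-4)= -325 / 4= -81.25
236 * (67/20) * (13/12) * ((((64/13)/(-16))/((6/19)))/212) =-75107/19080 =-3.94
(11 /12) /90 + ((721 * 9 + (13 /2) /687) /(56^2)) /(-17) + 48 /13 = 3.58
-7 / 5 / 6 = -7 / 30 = -0.23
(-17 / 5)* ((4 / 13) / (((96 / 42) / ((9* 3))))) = -3213 / 260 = -12.36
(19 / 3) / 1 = 19 / 3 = 6.33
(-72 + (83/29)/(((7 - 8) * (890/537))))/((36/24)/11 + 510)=-6977267/48277605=-0.14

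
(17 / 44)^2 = 0.15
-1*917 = -917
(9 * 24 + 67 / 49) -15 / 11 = 216.00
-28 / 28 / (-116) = 1 / 116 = 0.01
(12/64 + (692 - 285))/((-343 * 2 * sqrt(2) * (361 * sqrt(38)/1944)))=-1583145 * sqrt(19)/18821096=-0.37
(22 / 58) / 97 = 11 / 2813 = 0.00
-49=-49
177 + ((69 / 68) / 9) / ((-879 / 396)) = 881384 / 4981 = 176.95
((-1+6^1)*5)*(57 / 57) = 25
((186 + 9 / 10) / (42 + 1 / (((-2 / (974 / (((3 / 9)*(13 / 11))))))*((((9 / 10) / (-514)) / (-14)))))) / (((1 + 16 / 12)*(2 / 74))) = -1155843 / 3854880820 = -0.00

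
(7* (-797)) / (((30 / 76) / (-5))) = 212002 / 3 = 70667.33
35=35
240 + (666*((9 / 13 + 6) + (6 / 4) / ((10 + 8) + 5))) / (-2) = -2010.26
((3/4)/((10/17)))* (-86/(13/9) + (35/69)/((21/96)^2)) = -2611897/41860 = -62.40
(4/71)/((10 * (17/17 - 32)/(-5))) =0.00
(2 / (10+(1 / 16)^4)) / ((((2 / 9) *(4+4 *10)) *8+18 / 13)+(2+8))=3833856 / 1717701181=0.00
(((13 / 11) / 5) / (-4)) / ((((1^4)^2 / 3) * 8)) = -39 / 1760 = -0.02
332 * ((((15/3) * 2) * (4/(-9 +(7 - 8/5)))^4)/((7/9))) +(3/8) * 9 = 265737781/40824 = 6509.35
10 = 10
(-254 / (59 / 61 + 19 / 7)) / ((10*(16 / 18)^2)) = -8.73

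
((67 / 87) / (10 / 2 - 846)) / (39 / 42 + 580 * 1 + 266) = -938 / 867541119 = -0.00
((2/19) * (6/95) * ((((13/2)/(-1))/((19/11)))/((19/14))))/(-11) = 1092/651605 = 0.00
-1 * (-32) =32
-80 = -80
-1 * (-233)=233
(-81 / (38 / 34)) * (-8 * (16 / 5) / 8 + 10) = -46818 / 95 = -492.82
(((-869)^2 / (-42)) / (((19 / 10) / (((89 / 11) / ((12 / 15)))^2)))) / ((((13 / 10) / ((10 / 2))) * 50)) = -6179370125 / 82992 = -74457.42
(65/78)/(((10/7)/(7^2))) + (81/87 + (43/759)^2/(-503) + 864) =30033853870399/33613174188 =893.51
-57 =-57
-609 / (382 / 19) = -30.29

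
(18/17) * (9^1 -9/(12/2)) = 135/17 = 7.94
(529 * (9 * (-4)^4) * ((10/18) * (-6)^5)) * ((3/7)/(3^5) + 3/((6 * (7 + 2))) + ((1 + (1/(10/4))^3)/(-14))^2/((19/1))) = -6636934146048/21875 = -303402703.82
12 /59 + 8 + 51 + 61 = 7092 /59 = 120.20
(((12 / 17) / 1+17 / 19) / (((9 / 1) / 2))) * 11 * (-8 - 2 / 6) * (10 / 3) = -2843500 / 26163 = -108.68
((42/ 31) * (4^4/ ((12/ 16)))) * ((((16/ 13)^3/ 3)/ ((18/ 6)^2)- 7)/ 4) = -1473515008/ 1838889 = -801.31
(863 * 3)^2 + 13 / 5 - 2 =33514608 / 5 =6702921.60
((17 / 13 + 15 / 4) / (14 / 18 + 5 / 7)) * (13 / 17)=2.59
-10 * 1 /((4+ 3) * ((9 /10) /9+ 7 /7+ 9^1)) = -100 /707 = -0.14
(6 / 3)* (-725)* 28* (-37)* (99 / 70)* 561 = 1191866940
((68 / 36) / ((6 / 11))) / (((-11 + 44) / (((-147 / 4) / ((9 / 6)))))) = -833 / 324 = -2.57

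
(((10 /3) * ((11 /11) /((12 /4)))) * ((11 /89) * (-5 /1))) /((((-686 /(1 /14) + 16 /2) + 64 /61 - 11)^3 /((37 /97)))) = 0.00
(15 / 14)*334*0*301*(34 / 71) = 0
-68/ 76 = -17/ 19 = -0.89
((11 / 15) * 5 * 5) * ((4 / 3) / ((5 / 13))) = 572 / 9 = 63.56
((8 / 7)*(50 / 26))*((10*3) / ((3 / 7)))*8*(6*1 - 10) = -64000 / 13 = -4923.08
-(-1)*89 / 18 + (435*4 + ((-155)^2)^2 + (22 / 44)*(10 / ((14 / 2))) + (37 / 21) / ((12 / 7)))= 145454997665 / 252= 577202371.69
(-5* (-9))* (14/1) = 630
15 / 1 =15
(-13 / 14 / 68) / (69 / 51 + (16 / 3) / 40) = -195 / 21224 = -0.01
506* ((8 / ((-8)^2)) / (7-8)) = -253 / 4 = -63.25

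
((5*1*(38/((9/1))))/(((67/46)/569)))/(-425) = -994612/51255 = -19.41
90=90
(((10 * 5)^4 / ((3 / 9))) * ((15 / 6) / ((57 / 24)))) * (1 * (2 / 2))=375000000 / 19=19736842.11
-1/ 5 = -0.20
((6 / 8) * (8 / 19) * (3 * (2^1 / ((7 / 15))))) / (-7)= -540 / 931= -0.58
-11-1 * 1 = -12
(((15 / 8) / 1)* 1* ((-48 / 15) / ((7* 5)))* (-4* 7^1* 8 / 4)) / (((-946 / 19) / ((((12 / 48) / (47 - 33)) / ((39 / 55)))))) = -19 / 3913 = -0.00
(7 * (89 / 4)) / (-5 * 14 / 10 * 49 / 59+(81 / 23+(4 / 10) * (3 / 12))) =-603865 / 8498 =-71.06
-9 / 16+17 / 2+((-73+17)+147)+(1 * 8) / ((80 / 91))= 8643 / 80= 108.04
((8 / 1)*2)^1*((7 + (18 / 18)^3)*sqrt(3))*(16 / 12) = 512*sqrt(3) / 3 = 295.60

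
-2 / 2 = -1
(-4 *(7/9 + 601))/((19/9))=-21664/19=-1140.21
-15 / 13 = -1.15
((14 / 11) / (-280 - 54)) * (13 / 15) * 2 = -182 / 27555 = -0.01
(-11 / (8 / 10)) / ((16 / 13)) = -715 / 64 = -11.17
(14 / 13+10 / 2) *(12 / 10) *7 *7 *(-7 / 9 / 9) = -54194 / 1755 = -30.88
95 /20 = 19 /4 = 4.75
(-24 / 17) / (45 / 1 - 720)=8 / 3825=0.00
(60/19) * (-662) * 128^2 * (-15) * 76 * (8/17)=312370790400/17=18374752376.47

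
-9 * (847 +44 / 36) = -7634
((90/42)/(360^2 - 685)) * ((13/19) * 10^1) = 390/3429139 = 0.00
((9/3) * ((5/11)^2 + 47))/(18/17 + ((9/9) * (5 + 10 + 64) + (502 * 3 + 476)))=32368/471295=0.07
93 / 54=31 / 18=1.72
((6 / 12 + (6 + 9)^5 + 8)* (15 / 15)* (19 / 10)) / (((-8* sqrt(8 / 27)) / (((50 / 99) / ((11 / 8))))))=-144282865* sqrt(6) / 2904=-121700.89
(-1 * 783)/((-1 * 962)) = 783/962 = 0.81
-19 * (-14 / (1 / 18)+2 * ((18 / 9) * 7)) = 4256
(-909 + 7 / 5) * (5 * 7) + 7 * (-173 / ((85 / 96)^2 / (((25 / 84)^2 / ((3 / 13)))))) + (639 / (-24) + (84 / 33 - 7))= -17298589067 / 534072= -32389.99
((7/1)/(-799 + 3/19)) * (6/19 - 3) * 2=357/7589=0.05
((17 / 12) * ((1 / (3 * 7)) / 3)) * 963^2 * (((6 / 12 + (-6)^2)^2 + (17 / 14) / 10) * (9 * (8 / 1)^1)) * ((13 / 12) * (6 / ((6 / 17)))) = 18052801850421 / 490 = 36842452755.96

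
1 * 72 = 72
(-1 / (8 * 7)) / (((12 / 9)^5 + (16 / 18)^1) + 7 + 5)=-243 / 232736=-0.00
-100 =-100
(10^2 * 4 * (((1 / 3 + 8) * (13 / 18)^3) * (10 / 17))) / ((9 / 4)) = 109850000 / 334611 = 328.29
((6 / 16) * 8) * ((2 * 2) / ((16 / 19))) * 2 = 57 / 2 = 28.50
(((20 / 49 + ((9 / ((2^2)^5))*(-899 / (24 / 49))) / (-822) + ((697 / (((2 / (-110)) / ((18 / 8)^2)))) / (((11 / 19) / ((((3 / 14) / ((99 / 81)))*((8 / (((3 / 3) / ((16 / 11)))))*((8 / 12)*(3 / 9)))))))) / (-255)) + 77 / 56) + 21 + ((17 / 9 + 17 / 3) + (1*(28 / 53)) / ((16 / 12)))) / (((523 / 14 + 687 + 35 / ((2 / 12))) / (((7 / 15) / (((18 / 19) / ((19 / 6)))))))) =287249102790753643 / 274536577973256192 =1.05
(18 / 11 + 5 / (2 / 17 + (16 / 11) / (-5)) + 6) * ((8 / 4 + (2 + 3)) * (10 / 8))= -1323595 / 7128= -185.69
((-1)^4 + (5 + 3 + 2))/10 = 11/10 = 1.10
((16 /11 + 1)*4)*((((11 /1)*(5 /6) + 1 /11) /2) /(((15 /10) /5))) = 18330 /121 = 151.49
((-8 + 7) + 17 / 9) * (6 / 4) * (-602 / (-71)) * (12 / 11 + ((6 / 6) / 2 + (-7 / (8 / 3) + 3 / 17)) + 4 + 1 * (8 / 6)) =6046187 / 119493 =50.60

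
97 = 97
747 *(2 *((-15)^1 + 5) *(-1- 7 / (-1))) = -89640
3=3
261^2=68121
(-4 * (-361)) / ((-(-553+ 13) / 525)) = 12635 / 9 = 1403.89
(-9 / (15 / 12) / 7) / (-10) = 18 / 175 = 0.10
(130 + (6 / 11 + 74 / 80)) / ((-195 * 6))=-0.11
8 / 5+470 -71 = 2003 / 5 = 400.60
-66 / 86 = -33 / 43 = -0.77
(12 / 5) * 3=36 / 5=7.20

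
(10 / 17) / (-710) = -0.00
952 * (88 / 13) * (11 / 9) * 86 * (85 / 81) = 6736428160 / 9477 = 710818.63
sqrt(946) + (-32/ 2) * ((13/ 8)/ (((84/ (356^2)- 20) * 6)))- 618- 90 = -677.03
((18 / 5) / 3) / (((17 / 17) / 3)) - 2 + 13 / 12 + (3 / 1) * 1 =341 / 60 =5.68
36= 36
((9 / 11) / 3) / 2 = 3 / 22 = 0.14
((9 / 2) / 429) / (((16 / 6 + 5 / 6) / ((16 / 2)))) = 24 / 1001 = 0.02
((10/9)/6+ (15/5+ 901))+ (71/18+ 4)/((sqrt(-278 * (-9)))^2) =40721027/45036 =904.19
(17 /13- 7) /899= -74 /11687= -0.01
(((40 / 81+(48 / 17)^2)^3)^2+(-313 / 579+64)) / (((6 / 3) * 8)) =11696170376639600870224987449976909 / 508129561312554428809333294608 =23018.09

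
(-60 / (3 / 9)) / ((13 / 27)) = -4860 / 13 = -373.85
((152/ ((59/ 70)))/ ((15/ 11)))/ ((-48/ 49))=-71687/ 531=-135.00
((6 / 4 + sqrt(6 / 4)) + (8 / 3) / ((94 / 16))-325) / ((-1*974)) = 91099 / 274668-sqrt(6) / 1948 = 0.33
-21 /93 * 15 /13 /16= -105 /6448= -0.02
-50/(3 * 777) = -0.02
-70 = -70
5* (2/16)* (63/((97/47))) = 14805/776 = 19.08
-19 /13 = -1.46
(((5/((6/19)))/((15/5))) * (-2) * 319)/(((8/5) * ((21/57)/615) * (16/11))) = -6492088625/2688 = -2415211.54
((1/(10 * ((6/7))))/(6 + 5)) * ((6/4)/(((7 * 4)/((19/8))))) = 19/14080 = 0.00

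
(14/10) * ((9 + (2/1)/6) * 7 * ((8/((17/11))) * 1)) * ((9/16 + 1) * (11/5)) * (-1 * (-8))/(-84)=-23716/153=-155.01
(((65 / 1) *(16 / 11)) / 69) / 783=1040 / 594297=0.00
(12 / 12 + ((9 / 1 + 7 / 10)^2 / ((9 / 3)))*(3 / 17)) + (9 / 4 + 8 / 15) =23761 / 2550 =9.32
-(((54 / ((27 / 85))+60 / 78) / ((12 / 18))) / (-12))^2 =-308025 / 676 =-455.66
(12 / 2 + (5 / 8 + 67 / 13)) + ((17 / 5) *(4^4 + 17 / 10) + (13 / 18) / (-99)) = 2057028563 / 2316600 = 887.95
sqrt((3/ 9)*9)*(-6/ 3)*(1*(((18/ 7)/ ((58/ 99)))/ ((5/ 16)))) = -28512*sqrt(3)/ 1015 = -48.65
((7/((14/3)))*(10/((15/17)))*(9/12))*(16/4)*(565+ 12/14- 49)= 184518/7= 26359.71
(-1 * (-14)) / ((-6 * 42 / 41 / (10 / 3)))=-205 / 27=-7.59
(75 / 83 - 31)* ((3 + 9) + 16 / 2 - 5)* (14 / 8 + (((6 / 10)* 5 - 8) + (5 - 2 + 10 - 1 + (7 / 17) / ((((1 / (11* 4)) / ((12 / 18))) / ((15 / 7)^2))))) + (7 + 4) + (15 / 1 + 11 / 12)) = -406337170 / 9877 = -41139.74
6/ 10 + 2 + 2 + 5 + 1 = 53/ 5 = 10.60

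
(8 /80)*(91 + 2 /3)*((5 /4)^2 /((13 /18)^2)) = 37125 /1352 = 27.46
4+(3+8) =15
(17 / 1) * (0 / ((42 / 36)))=0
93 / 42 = 31 / 14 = 2.21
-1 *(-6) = 6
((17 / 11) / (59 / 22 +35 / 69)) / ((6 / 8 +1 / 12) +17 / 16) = 0.26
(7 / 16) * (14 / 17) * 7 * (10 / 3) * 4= 1715 / 51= 33.63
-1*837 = -837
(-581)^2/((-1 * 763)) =-48223/109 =-442.41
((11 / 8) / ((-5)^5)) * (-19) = 209 / 25000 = 0.01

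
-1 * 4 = -4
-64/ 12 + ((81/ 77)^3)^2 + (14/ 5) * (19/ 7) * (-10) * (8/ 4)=-97528074792565/ 625267140267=-155.98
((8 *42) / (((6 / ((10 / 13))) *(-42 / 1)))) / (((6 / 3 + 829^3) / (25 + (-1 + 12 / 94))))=-5040 / 116033541767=-0.00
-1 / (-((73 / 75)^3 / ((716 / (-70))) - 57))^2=-912417539062500 / 2973829094106638161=-0.00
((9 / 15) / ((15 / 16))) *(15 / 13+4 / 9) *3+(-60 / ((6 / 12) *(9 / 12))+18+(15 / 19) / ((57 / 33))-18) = -55075013 / 351975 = -156.47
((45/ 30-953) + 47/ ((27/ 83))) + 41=-41365/ 54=-766.02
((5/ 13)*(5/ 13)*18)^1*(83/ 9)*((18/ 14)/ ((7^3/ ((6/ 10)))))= 22410/ 405769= 0.06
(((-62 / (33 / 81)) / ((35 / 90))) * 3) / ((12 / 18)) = -135594 / 77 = -1760.96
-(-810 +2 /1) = 808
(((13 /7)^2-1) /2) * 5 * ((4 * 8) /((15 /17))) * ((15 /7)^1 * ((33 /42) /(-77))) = -81600 /16807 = -4.86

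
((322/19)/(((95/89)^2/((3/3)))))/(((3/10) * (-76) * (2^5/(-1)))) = 1275281/62554080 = 0.02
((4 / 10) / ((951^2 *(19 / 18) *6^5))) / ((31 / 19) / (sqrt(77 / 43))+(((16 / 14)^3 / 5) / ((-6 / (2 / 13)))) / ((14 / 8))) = 1670020352 / 10532835452534131493469+21572708885 *sqrt(3311) / 28087561206757683982584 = 0.00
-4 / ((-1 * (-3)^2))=4 / 9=0.44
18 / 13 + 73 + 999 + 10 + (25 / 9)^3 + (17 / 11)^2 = 1269652534 / 1146717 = 1107.21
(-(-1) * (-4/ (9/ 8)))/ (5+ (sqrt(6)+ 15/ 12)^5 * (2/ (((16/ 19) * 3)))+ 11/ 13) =-15996990783488/ 34674518028729+ 6439964770304 * sqrt(6)/ 34674518028729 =-0.01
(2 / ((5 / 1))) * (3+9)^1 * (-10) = -48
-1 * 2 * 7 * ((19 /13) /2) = -133 /13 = -10.23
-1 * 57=-57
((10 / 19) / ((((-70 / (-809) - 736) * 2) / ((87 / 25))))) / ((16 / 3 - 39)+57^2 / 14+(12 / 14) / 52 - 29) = -0.00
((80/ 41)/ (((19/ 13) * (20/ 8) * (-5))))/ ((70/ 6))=-1248/ 136325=-0.01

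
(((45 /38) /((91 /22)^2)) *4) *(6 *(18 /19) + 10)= 12980880 /2989441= 4.34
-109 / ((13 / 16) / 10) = -17440 / 13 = -1341.54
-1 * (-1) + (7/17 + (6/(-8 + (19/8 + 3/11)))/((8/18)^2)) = -11379/2669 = -4.26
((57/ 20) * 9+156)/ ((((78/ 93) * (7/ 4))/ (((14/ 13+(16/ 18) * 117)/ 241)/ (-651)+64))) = 11291013329/ 1425515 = 7920.66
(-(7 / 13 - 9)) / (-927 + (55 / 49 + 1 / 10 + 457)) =-53900 / 2986113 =-0.02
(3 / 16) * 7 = 21 / 16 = 1.31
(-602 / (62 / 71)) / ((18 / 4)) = -42742 / 279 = -153.20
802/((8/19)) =7619/4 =1904.75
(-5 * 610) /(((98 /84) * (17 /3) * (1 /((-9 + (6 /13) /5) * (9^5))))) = 375399293580 /1547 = 242662762.50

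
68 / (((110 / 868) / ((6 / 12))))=14756 / 55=268.29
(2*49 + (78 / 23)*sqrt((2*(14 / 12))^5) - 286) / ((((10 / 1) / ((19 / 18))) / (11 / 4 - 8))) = 6251 / 60 - 84721*sqrt(21) / 24840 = 88.55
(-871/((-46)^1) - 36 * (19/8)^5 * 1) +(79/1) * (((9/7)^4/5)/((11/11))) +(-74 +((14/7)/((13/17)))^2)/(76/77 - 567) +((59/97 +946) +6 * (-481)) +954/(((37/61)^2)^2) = 7421725179137004561730194041/3028742839763932096798720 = 2450.43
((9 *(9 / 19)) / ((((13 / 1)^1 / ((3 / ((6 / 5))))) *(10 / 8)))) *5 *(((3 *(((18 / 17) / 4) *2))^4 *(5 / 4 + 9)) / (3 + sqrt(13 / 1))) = 32.38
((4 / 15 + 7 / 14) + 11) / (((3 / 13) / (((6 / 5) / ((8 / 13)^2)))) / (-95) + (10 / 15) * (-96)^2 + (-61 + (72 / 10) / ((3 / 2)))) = 14735279 / 7623690102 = 0.00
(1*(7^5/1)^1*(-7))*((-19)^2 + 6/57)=-42483673.11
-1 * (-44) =44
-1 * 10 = -10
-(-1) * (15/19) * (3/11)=45/209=0.22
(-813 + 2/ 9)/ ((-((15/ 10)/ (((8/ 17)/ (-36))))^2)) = 117040/ 1896129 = 0.06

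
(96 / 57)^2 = 1024 / 361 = 2.84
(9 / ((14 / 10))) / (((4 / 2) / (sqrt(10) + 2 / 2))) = 45 / 14 + 45*sqrt(10) / 14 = 13.38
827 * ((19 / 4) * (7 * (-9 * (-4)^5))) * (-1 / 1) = -253419264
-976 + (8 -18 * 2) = -1004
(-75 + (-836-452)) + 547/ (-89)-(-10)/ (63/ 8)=-7669682/ 5607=-1367.88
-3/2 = -1.50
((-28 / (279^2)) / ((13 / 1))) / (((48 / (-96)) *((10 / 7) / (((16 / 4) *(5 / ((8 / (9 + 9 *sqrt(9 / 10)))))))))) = 49 *sqrt(10) / 187395 + 98 / 112437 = 0.00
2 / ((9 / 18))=4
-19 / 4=-4.75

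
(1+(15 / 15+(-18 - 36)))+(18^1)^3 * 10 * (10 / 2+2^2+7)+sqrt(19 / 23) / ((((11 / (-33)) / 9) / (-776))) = 20952 * sqrt(437) / 23+933068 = 952111.13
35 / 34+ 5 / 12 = 295 / 204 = 1.45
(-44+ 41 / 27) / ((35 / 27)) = -1147 / 35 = -32.77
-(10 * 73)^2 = -532900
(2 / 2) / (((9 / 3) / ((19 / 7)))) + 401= 8440 / 21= 401.90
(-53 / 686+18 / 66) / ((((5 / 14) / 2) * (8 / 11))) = 295 / 196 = 1.51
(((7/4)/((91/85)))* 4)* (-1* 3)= -255/13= -19.62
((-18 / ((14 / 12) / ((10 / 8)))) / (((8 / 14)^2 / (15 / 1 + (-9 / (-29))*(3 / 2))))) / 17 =-847665 / 15776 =-53.73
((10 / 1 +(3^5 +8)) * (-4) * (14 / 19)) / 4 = -3654 / 19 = -192.32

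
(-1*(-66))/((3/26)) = 572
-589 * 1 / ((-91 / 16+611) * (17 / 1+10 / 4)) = -0.05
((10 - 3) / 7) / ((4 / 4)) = 1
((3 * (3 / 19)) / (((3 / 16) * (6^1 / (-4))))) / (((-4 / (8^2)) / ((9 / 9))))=512 / 19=26.95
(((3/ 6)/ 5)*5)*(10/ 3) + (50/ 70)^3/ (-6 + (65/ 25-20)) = 66260/ 40131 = 1.65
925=925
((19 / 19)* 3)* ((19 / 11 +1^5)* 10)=900 / 11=81.82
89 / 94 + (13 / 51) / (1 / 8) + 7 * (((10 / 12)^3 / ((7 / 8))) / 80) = 3.04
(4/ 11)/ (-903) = -4/ 9933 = -0.00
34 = 34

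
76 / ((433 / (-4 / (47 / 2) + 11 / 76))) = -91 / 20351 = -0.00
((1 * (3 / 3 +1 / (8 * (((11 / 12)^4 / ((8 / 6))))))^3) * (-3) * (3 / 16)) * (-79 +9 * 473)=-111429635168051073 / 25107427013768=-4438.11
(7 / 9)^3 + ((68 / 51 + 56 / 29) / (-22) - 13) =-2948252 / 232551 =-12.68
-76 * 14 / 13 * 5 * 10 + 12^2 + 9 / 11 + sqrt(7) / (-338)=-564491 / 143-sqrt(7) / 338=-3947.50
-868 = -868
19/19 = 1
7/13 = 0.54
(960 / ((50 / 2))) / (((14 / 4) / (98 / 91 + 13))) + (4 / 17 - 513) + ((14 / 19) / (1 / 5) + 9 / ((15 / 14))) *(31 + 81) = 146246463 / 146965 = 995.11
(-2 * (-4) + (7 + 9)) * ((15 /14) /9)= 20 /7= 2.86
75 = 75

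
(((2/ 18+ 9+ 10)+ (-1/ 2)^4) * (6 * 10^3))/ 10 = 69025/ 6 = 11504.17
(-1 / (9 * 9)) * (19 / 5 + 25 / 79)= -542 / 10665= -0.05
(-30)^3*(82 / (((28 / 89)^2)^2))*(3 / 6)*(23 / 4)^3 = -105633378099428625 / 4917248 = -21482214868.85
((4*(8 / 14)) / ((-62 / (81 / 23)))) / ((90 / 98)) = -504 / 3565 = -0.14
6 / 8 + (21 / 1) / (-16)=-9 / 16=-0.56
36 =36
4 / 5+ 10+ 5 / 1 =79 / 5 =15.80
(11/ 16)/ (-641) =-11/ 10256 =-0.00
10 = 10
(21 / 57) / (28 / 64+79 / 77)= 8624 / 34257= 0.25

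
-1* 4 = -4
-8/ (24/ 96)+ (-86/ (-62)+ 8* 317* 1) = 77667/ 31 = 2505.39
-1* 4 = -4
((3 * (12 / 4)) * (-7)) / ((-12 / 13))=273 / 4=68.25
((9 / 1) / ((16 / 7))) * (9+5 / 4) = 2583 / 64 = 40.36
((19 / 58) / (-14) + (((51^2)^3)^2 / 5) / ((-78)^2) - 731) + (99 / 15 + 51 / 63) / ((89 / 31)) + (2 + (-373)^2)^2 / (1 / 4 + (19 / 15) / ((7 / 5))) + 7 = 45218834170746992125173263 / 4442584965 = 10178496196920117.23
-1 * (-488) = 488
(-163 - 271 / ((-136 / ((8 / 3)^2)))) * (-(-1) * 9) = -1339.47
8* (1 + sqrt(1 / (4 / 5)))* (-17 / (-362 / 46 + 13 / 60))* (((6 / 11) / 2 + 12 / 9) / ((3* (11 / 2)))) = 6631360 / 3833643 + 3315680* sqrt(5) / 3833643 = 3.66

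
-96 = -96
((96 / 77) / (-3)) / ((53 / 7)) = -32 / 583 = -0.05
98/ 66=49/ 33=1.48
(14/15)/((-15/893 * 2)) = -6251/225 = -27.78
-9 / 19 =-0.47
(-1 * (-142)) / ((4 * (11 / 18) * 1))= 639 / 11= 58.09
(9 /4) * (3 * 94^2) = 59643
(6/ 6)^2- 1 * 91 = -90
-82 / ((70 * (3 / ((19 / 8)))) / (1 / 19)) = -41 / 840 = -0.05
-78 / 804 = -13 / 134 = -0.10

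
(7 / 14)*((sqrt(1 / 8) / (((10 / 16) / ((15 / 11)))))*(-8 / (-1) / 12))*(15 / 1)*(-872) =-26160*sqrt(2) / 11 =-3363.26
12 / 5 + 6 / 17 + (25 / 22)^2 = 166381 / 41140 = 4.04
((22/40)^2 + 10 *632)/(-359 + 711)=2528121/140800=17.96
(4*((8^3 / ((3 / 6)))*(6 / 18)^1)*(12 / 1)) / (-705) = -16384 / 705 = -23.24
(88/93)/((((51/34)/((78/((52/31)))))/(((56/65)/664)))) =616/16185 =0.04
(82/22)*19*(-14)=-10906/11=-991.45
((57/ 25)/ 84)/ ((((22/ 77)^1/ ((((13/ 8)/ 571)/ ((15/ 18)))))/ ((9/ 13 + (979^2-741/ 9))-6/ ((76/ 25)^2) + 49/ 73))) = 310.92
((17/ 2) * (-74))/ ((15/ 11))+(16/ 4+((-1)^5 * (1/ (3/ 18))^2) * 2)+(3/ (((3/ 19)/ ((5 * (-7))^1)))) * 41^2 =-1118394.27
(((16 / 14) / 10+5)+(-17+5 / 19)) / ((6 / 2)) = -7729 / 1995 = -3.87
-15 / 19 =-0.79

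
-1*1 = -1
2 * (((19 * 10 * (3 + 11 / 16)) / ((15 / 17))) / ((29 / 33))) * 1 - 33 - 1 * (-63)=213107 / 116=1837.13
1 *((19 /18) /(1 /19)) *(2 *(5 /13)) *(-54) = -833.08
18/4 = 9/2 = 4.50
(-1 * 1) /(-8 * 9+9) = 1 /63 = 0.02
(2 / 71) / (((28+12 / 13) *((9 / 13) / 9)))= 169 / 13348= 0.01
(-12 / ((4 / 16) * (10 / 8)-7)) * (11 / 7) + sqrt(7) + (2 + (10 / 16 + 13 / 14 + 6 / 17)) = sqrt(7) + 685165 / 101864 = 9.37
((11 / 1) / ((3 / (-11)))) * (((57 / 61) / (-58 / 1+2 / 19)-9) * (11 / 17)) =24400981 / 103700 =235.30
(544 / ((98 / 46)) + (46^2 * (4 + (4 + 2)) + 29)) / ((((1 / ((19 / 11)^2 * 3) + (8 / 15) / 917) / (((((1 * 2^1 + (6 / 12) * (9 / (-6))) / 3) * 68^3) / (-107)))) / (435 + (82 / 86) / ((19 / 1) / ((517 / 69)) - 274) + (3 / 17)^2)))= -101706699817.96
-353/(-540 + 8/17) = 6001/9172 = 0.65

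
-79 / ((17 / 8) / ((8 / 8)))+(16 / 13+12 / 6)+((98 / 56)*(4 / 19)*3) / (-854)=-17390299 / 512278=-33.95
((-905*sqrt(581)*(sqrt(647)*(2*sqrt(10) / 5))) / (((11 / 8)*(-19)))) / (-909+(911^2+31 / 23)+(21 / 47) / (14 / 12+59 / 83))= 266098960*sqrt(3759070) / 15920347886331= 0.03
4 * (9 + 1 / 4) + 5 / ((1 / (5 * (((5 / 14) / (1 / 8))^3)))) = 212691 / 343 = 620.09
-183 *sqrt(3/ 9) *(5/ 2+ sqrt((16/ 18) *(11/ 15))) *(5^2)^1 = -7625 *sqrt(3)/ 2 - 610 *sqrt(110)/ 3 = -8736.02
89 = 89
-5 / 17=-0.29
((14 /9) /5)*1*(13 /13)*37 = 518 /45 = 11.51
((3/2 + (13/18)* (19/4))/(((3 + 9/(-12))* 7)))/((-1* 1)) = -355/1134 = -0.31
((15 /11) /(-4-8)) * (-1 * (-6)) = -15 /22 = -0.68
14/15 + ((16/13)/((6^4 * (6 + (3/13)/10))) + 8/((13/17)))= 46975952/4122495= 11.40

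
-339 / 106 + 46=4537 / 106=42.80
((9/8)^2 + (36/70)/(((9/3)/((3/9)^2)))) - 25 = -159367/6720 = -23.72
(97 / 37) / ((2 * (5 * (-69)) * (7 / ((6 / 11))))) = -0.00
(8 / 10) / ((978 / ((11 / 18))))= 11 / 22005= 0.00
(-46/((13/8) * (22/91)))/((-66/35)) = 22540/363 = 62.09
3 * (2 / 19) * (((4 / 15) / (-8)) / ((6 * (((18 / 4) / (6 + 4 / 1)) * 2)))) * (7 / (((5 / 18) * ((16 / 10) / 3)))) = -7 / 76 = -0.09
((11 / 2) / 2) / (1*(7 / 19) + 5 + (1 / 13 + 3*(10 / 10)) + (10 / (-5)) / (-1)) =0.26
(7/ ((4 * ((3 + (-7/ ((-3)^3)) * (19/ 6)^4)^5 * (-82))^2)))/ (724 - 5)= 1204108755443813786411829852646518712380162048/ 1433700103068634243342231578358643227132484031911646334685222117711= 0.00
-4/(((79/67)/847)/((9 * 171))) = -349346844/79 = -4422111.95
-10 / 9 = -1.11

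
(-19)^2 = 361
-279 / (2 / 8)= -1116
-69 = -69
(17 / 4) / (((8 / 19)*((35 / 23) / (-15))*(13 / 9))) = -200583 / 2912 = -68.88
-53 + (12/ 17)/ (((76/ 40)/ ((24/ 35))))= -119257/ 2261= -52.75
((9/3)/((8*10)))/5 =3/400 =0.01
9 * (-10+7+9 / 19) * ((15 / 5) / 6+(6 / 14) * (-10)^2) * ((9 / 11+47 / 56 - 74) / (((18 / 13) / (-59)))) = -62241454041 / 20482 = -3038836.74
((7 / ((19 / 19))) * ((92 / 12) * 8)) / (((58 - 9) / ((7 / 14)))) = 92 / 21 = 4.38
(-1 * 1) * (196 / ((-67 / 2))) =392 / 67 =5.85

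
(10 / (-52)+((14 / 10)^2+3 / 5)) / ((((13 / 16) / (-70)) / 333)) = -57398544 / 845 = -67927.27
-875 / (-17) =875 / 17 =51.47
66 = 66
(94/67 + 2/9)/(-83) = -0.02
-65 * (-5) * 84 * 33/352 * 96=245700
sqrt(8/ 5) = 2 * sqrt(10)/ 5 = 1.26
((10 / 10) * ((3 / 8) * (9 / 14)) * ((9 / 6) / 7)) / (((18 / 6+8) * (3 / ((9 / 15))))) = 81 / 86240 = 0.00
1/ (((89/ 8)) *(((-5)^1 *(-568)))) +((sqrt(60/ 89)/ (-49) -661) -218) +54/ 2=-26918939/ 31595 -2 *sqrt(1335)/ 4361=-852.02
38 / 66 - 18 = -17.42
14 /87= 0.16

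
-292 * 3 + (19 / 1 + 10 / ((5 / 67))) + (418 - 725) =-1030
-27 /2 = -13.50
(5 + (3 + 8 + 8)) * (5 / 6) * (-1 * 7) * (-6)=840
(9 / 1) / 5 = 9 / 5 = 1.80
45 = 45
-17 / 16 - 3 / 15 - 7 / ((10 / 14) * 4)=-297 / 80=-3.71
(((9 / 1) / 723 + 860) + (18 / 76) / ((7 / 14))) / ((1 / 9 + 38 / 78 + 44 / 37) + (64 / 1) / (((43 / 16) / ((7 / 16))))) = 366725040201 / 5202032477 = 70.50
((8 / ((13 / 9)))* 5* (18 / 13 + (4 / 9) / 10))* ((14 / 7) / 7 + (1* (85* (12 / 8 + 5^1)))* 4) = 103476736 / 1183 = 87469.77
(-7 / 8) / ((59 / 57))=-399 / 472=-0.85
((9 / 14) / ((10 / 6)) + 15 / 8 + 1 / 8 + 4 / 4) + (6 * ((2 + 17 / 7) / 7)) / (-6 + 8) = 2589 / 490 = 5.28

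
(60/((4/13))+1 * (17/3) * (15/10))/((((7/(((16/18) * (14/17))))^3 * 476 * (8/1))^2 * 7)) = 3334144/1271570803999450983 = 0.00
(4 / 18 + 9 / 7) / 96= 95 / 6048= 0.02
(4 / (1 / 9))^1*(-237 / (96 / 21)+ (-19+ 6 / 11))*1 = -222705 / 88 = -2530.74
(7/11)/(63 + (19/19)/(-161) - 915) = -1127/1508903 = -0.00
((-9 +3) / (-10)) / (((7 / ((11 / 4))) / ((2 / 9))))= 11 / 210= 0.05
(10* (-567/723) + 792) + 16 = 192838/241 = 800.16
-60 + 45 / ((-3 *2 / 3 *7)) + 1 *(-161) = -3139 / 14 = -224.21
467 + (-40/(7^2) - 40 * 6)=11083/49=226.18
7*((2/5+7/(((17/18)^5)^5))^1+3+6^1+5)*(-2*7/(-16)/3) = 2569617669063857835717229769288259/28853137061742011894697849955285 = 89.06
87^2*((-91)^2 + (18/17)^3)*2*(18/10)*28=31044940825752/4913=6318937680.80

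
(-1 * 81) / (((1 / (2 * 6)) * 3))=-324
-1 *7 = -7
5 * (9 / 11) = 45 / 11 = 4.09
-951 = -951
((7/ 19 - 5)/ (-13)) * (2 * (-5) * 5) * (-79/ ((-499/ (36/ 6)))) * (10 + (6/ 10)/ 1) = -22107360/ 123253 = -179.37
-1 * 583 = -583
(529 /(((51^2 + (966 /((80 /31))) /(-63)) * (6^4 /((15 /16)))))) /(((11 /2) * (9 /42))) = 92575 /739903032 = 0.00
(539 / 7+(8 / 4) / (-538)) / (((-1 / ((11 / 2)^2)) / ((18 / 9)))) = -1253076 / 269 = -4658.28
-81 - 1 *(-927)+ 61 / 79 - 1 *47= 63182 / 79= 799.77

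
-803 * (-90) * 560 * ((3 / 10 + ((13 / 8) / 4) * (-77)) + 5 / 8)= -1228553865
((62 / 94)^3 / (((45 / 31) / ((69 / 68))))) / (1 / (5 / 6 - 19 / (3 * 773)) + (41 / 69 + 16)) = 1869652564643 / 165977529751340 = 0.01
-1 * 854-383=-1237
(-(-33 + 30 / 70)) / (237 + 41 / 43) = 2451 / 17906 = 0.14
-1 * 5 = -5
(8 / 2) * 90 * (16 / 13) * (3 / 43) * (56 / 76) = 241920 / 10621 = 22.78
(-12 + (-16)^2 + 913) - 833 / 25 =28092 / 25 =1123.68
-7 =-7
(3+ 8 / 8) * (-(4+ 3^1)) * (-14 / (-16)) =-49 / 2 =-24.50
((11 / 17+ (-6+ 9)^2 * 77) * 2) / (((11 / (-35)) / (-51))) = 225120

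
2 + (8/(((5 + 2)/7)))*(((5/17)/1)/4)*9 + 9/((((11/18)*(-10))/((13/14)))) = 77579/13090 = 5.93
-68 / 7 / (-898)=34 / 3143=0.01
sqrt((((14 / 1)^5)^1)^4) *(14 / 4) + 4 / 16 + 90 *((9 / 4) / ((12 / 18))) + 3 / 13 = 13161086805363 / 13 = 1012391292720.23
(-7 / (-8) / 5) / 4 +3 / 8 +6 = 1027 / 160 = 6.42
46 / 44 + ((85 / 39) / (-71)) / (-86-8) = 1497112 / 1431573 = 1.05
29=29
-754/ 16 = -377/ 8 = -47.12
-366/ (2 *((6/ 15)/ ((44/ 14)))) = -10065/ 7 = -1437.86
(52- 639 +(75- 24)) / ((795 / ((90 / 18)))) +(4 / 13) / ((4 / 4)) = -3.06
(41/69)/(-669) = -41/46161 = -0.00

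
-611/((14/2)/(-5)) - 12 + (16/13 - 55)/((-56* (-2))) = 617269/1456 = 423.95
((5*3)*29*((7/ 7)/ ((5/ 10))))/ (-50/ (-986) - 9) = -214455/ 2206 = -97.21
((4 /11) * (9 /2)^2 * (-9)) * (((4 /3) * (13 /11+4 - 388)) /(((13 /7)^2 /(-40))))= -8022460320 /20449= -392315.53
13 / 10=1.30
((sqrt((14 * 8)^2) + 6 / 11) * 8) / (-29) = -9904 / 319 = -31.05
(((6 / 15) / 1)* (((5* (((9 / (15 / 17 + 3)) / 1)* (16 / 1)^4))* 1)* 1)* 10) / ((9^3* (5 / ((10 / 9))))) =22282240 / 24057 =926.23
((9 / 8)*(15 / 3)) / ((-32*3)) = -15 / 256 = -0.06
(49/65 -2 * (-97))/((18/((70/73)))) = 88613/8541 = 10.38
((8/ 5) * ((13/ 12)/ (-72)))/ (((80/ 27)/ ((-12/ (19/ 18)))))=351/ 3800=0.09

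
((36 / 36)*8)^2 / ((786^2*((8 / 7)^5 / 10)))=84035 / 158155776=0.00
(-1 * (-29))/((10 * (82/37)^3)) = 1468937/5513680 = 0.27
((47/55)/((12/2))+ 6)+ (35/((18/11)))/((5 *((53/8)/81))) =1022191/17490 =58.44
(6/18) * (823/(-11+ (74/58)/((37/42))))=-23867/831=-28.72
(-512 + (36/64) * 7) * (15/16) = -121935/256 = -476.31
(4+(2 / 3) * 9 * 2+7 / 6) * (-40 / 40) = -103 / 6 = -17.17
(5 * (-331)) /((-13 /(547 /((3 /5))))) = 4526425 /39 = 116062.18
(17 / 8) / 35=0.06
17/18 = 0.94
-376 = -376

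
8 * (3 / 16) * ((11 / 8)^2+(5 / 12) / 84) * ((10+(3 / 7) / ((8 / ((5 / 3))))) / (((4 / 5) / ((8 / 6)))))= 21591475 / 451584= 47.81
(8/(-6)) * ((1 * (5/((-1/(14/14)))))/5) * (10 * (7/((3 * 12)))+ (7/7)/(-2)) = 52/27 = 1.93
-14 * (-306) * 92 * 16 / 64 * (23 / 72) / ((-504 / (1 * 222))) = -332741 / 24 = -13864.21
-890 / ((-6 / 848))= 377360 / 3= 125786.67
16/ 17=0.94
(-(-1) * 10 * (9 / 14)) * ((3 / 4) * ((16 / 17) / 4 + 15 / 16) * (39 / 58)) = 57915 / 15232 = 3.80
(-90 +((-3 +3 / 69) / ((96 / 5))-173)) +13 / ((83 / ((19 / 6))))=-4011313 / 15272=-262.66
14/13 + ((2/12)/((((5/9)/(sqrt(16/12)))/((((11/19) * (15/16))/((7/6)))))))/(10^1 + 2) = 33 * sqrt(3)/4256 + 14/13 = 1.09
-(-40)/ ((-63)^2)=40/ 3969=0.01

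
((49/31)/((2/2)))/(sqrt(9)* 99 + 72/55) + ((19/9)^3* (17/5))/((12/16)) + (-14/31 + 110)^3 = 780769055534573221/593868838455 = 1314716.32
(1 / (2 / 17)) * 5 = 85 / 2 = 42.50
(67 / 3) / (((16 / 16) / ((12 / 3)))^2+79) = 1072 / 3795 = 0.28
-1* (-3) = 3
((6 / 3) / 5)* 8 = 16 / 5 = 3.20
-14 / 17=-0.82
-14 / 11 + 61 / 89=-575 / 979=-0.59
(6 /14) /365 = 3 /2555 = 0.00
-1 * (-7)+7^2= 56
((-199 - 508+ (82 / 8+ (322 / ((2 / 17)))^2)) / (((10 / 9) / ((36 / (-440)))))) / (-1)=2426913009 / 4400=551571.14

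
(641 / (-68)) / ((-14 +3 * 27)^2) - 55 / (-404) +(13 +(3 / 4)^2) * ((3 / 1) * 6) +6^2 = 17281025681 / 61660904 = 280.26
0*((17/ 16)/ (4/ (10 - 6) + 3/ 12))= 0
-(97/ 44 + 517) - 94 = -26981/ 44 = -613.20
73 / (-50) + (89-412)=-16223 / 50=-324.46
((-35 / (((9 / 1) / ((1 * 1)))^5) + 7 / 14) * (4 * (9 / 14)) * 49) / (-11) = -412853 / 72171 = -5.72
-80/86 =-40/43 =-0.93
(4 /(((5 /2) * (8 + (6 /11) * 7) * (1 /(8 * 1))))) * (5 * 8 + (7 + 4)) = 55.24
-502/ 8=-251/ 4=-62.75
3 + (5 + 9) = 17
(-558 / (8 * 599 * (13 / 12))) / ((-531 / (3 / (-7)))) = -279 / 3216031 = -0.00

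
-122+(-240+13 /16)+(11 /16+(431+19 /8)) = 583 /8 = 72.88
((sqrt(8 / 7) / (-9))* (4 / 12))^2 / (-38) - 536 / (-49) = 7424108 / 678699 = 10.94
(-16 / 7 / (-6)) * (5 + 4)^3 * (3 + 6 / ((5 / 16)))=215784 / 35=6165.26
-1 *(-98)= 98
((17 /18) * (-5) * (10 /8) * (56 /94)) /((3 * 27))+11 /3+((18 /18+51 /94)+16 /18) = 207452 /34263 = 6.05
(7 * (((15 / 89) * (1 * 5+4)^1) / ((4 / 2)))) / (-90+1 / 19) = -17955 / 304202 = -0.06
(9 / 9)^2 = 1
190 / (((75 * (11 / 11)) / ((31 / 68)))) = 589 / 510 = 1.15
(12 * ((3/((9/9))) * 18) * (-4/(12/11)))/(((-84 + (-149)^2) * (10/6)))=-7128/110585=-0.06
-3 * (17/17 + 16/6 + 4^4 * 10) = -7691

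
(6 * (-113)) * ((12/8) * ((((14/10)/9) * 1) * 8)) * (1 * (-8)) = 10124.80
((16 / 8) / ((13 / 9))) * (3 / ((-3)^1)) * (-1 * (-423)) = -7614 / 13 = -585.69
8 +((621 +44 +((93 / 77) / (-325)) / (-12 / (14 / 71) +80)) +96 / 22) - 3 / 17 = 677.19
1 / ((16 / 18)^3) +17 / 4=2905 / 512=5.67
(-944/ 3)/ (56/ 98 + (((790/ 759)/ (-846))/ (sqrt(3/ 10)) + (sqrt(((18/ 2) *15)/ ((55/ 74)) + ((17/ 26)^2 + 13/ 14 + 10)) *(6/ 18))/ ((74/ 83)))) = 4081851918144/ (-2422521 *sqrt(773514511)- 7412564016 + 5319860 *sqrt(30)) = -54.60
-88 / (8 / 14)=-154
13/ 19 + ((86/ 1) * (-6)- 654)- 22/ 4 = -44643/ 38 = -1174.82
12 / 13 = 0.92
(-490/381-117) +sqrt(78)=-45067/381 +sqrt(78)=-109.45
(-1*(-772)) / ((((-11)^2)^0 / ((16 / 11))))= 12352 / 11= 1122.91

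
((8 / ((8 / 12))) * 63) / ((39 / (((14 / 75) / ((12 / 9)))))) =882 / 325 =2.71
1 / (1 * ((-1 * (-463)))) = 1 / 463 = 0.00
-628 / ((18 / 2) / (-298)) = 187144 / 9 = 20793.78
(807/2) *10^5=40350000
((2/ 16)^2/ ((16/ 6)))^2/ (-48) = -3/ 4194304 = -0.00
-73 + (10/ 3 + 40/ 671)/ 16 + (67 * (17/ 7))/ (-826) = -3397934935/ 46556664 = -72.98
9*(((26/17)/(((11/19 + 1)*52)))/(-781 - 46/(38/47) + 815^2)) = 0.00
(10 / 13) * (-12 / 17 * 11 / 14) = -660 / 1547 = -0.43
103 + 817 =920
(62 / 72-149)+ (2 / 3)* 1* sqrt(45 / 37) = -5333 / 36+ 2* sqrt(185) / 37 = -147.40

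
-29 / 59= -0.49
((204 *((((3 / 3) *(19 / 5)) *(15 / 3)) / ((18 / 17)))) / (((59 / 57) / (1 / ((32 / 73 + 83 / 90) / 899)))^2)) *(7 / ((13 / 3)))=1244747530410180658200 / 516567656059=2409650538.14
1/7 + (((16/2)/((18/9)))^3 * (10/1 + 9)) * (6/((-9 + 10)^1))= 51073/7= 7296.14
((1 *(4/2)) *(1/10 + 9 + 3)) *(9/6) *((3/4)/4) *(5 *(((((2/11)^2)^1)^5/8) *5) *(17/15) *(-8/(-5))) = 1632/1071794405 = 0.00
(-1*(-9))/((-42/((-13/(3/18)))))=16.71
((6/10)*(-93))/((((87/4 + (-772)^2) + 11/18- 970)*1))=-10044/107106545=-0.00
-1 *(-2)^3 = 8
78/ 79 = 0.99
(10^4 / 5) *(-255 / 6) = -85000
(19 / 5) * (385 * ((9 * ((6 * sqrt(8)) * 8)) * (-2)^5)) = -40449024 * sqrt(2) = -57203558.33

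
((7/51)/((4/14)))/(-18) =-49/1836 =-0.03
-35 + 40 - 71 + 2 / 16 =-527 / 8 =-65.88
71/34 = 2.09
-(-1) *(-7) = -7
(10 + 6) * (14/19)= 224/19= 11.79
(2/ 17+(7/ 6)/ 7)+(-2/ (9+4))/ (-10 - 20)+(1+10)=74849/ 6630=11.29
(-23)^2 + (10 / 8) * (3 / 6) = 4237 / 8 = 529.62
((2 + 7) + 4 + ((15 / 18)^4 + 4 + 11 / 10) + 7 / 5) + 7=34969 / 1296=26.98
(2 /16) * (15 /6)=5 /16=0.31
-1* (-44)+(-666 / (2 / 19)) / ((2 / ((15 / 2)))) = -23682.25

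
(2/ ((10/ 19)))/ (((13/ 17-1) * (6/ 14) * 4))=-2261/ 240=-9.42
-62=-62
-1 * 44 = -44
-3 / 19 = -0.16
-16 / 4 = -4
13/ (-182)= -1/ 14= -0.07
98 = 98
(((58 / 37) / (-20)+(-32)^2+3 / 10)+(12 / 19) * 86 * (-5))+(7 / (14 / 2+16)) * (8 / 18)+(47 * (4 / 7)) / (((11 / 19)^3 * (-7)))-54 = 32221337285077 / 47453670495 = 679.01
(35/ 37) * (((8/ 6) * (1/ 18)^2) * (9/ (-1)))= -35/ 999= -0.04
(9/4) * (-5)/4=-45/16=-2.81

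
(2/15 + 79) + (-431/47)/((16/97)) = 265519/11280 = 23.54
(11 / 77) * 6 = 6 / 7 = 0.86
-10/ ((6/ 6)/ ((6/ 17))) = -60/ 17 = -3.53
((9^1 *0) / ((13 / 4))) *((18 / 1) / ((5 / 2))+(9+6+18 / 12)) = 0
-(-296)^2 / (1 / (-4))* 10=3504640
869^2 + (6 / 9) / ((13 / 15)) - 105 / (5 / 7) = 9815192 / 13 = 755014.77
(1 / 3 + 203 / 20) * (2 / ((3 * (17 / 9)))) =37 / 10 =3.70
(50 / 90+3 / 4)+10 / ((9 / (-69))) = -2713 / 36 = -75.36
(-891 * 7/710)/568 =-6237/403280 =-0.02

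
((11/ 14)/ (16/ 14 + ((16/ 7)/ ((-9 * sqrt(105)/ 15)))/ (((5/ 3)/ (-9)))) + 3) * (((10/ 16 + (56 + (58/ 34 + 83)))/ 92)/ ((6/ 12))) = 9.98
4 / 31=0.13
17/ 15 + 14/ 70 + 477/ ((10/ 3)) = 4333/ 30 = 144.43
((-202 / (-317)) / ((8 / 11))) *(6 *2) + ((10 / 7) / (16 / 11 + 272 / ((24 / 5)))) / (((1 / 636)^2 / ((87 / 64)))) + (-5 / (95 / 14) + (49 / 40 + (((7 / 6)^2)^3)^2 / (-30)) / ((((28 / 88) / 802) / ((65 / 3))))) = 27268410102161096407001 / 396056393753868288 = 68849.82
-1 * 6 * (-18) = 108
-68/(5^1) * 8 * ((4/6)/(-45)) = 1088/675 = 1.61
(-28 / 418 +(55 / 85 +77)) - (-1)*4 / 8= 554837 / 7106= 78.08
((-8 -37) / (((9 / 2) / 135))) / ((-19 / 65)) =87750 / 19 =4618.42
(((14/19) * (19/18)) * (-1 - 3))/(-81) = 28/729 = 0.04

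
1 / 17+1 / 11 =28 / 187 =0.15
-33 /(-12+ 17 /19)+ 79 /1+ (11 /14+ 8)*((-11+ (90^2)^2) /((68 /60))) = 25541644784203 /50218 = 508615332.83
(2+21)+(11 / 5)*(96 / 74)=25.85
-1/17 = -0.06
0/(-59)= 0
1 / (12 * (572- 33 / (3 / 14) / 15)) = 0.00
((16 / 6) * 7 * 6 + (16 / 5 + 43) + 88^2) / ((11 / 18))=711198 / 55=12930.87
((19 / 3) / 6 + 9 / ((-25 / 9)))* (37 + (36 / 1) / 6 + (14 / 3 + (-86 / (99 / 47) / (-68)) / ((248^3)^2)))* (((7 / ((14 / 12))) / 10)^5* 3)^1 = -66048810749970087422511 / 2719140877877248000000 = -24.29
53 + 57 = 110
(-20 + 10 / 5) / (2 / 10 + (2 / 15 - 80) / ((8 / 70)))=540 / 20959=0.03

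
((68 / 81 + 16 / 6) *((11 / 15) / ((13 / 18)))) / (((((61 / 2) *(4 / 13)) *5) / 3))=3124 / 13725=0.23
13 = 13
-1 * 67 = -67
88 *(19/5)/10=836/25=33.44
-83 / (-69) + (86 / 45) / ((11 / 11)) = 3223 / 1035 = 3.11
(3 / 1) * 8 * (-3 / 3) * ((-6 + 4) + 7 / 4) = 6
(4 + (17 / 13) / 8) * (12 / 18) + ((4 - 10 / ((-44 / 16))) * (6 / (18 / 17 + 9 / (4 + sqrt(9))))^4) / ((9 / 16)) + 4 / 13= 585.37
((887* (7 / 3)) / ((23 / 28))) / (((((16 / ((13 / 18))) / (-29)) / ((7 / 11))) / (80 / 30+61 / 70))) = -12174464393 / 1639440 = -7425.99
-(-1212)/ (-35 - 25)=-101/ 5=-20.20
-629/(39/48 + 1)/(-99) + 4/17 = 182572/48807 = 3.74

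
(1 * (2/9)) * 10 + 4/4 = 29/9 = 3.22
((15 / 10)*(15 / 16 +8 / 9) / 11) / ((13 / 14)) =1841 / 6864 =0.27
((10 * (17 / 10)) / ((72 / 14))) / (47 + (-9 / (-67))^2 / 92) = 1755199 / 24956379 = 0.07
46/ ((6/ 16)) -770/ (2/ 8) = -8872/ 3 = -2957.33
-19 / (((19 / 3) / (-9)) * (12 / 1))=2.25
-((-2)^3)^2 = -64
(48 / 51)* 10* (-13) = -2080 / 17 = -122.35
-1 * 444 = -444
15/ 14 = 1.07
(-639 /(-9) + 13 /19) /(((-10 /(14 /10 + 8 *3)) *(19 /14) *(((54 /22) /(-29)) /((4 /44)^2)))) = 11704574 /893475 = 13.10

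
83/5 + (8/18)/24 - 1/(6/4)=4307/270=15.95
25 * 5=125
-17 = -17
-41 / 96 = -0.43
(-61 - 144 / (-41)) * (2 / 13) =-4714 / 533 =-8.84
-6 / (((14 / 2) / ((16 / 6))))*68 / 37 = -1088 / 259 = -4.20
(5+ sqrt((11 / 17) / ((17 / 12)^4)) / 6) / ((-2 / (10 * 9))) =-225 - 1080 * sqrt(187) / 4913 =-228.01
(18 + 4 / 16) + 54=289 / 4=72.25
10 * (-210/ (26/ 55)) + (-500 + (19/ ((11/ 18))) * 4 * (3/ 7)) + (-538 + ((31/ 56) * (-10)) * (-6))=-10798377/ 2002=-5393.79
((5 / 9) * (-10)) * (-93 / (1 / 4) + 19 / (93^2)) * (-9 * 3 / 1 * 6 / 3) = -321740900 / 2883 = -111599.34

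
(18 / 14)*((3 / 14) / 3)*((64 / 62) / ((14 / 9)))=648 / 10633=0.06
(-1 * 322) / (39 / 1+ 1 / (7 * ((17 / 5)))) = -833 / 101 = -8.25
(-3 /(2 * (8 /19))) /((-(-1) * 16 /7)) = -399 /256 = -1.56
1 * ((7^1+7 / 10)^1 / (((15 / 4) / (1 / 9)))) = 154 / 675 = 0.23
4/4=1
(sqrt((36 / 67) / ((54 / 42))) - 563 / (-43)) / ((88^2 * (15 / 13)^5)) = 371293 * sqrt(469) / 197000100000 + 209037959 / 252865800000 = 0.00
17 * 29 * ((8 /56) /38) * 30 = 7395 /133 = 55.60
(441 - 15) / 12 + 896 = 1863 / 2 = 931.50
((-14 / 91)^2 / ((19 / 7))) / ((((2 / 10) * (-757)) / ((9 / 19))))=-1260 / 46183813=-0.00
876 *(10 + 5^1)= 13140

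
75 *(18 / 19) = 1350 / 19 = 71.05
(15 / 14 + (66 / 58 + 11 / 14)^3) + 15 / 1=1551934441 / 66923416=23.19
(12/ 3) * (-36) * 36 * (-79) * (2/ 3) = 273024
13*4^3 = 832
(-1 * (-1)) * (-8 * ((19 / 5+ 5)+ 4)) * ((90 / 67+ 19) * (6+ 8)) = -9769984 / 335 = -29164.13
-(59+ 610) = -669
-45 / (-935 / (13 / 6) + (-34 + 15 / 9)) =1755 / 18091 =0.10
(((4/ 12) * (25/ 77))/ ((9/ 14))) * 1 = 50/ 297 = 0.17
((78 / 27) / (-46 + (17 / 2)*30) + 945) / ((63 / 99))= 1777571 / 1197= 1485.02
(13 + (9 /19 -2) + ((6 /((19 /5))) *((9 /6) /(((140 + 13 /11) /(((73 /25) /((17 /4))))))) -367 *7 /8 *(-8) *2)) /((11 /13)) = 167900175404 /27589045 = 6085.76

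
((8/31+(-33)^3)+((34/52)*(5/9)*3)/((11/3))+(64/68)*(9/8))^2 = 29335799105647965225/22717121284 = 1291351960.44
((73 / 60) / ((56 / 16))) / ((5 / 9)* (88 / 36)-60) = -1971 / 332500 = -0.01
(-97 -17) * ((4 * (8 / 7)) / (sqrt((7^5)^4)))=-3648 / 1977326743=-0.00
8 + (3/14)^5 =4302835/537824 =8.00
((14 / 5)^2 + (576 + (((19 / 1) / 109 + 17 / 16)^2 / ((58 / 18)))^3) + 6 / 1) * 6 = 30363171495306008786841711867 / 8577937750790221122764800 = 3539.68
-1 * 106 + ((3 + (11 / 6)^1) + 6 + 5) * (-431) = -41581 / 6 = -6930.17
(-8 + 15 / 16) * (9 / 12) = -339 / 64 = -5.30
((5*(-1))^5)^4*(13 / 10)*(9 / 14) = 2231597900390625 / 28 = 79699925013950.89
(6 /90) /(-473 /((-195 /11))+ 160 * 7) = 13 /223603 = 0.00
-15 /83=-0.18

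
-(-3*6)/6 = 3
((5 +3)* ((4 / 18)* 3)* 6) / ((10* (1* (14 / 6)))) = 48 / 35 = 1.37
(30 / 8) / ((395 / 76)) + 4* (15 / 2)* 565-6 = 1338633 / 79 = 16944.72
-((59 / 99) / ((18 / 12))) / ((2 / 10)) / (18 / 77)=-8.50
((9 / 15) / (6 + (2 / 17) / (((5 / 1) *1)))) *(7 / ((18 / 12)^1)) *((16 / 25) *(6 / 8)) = 357 / 1600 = 0.22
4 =4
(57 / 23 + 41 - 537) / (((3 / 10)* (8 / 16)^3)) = -908080 / 69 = -13160.58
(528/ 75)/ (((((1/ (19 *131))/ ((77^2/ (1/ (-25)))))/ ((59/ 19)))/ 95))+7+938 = -766198028575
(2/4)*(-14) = -7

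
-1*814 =-814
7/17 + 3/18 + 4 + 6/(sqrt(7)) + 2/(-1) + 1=6*sqrt(7)/7 + 365/102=5.85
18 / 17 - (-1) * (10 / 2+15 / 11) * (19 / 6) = 11899 / 561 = 21.21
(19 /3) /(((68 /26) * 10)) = 0.24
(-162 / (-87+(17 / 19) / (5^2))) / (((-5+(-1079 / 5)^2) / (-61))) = -58674375 / 24043651864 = -0.00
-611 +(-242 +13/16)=-13635/16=-852.19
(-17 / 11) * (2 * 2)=-68 / 11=-6.18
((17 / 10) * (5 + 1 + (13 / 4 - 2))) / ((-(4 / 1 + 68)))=-0.17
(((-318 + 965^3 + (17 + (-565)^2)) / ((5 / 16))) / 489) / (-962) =-7191608392 / 1176045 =-6115.08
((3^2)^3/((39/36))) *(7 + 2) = 78732/13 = 6056.31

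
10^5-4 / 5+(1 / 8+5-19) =3999413 / 40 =99985.32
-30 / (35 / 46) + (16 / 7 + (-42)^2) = 12088 / 7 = 1726.86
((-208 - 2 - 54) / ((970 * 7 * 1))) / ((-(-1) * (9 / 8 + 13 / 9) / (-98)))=133056 / 89725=1.48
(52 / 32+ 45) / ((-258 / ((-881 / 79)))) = 2.02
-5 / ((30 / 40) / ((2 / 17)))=-40 / 51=-0.78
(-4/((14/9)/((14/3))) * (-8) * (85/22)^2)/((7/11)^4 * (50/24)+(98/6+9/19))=4783759200/57244787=83.57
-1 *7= -7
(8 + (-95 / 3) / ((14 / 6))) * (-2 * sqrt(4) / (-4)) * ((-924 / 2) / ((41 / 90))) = 231660 / 41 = 5650.24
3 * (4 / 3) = 4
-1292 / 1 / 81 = -1292 / 81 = -15.95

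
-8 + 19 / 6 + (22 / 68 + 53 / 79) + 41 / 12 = -6805 / 16116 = -0.42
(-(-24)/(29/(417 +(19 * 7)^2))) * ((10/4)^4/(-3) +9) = -1747229/29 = -60249.28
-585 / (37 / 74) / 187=-6.26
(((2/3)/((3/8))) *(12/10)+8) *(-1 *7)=-1064/15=-70.93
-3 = -3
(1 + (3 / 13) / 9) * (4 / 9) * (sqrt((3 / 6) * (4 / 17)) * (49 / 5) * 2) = 3136 * sqrt(34) / 5967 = 3.06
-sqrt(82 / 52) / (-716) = sqrt(1066) / 18616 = 0.00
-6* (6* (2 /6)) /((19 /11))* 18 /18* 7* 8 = -7392 /19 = -389.05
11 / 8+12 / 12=19 / 8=2.38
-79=-79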